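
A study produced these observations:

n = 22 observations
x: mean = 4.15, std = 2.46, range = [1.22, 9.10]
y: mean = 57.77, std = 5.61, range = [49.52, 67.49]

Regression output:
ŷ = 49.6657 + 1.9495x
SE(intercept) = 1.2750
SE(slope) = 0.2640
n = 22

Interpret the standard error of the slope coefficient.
SE(slope) = 0.2640 measures the uncertainty in the estimated slope. The coefficient is estimated precisely (SE/|β̂₁| = 13.5%).

SE(β̂₁) = s / √Sxx, where s is the residual standard deviation and Sxx = Σ(x − x̄)². It is the yardstick for how far β̂₁ = 1.9495 could plausibly be from the true slope.

Relative precision:
- SE / |β̂₁| = 0.2640 / 1.9495 = 13.5%
- Rule of thumb (under 20%: precise; 20% to under 50%: moderately precise; 50% or more: imprecise) → precise

Rough 95% range (±2 SE): 1.9495 ± 0.5280 → (1.4215, 2.4775).

What drives SE(β̂₁): larger n (here n = 22) → smaller SE.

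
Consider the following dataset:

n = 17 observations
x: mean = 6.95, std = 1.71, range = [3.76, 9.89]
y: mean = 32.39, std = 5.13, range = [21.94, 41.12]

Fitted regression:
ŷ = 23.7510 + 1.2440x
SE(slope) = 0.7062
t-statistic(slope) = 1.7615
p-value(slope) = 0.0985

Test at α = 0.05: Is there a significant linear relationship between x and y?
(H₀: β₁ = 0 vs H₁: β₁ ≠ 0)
Fail to reject H₀: p-value = 0.0985 ≥ α = 0.05. The linear relationship is not significant at the 5% level.

Hypothesis test for the slope coefficient:

H₀: β₁ = 0 (no linear relationship)
H₁: β₁ ≠ 0 (linear relationship exists)

Test statistic: t = β̂₁ / SE(β̂₁) = 1.2440 / 0.7062 = 1.7615

p = 0.0985: how often a slope estimate this far from 0 (in SE units) would arise by chance if β₁ were truly 0.

Decision rule: reject H₀ if p-value < α.
p-value = 0.0985 ≥ α = 0.05 → fail to reject H₀.

At α = 0.05 the data do not provide convincing evidence of a nonzero slope.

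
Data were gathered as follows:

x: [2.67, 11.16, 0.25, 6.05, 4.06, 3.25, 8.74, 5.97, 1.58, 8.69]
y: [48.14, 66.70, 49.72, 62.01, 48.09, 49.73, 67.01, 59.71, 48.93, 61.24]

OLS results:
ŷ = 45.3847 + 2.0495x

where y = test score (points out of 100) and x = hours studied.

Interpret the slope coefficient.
An increase of one hour in study time is associated with a 2.0495 points increase in predicted test score.

The slope coefficient β₁ = 2.0495 represents the marginal effect of study time on test score.

Interpretation:
- Study time up by 1 hour → predicted test score increases by 2.0495 points
- The effect is assumed constant over the observed range of x (linearity)
- The slope describes association in these data, not necessarily a causal effect

The intercept β₀ = 45.3847 is the predicted test score when study time = 0.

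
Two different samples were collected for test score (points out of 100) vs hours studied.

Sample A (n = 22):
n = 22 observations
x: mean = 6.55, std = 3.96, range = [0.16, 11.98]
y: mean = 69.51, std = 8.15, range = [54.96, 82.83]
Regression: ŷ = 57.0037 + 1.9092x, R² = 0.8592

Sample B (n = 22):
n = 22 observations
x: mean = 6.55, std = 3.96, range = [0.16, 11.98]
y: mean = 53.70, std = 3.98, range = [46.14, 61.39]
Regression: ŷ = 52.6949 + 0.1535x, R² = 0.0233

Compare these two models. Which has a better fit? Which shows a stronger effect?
Model A has the better fit (R² = 0.8592 vs 0.0233). Model A shows the stronger effect (|β₁| = 1.9092 vs 0.1535).

Model Comparison:

Goodness of fit (R²):
- Model A: R² = 0.8592 → 85.92% of variance in test score explained
- Model B: R² = 0.0233 → 2.33% of variance in test score explained
- 0.8592 > 0.0233 → Model A has the better fit

Strength of effect — compare |β₁|:
- Model A: β₁ = 1.9092 → predicted test score rises 1.9092 points per additional hour of study time
- Model B: β₁ = 0.1535 → predicted test score rises 0.1535 points per additional hour of study time
- |1.9092| > |0.1535| → Model A shows the stronger marginal effect

Notes:
- A better fit (higher R²) doesn't necessarily mean a more important relationship.
- R² measures how tightly points cluster around the line; β₁ measures how steep the line is — they answer different questions.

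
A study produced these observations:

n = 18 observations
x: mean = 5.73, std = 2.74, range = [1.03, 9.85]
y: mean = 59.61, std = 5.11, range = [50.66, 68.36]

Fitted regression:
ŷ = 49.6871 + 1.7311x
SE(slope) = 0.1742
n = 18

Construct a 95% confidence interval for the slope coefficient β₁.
The 95% CI for β₁ is (1.3618, 2.1004)

Confidence interval for the slope:

The 95% CI for β₁ is: β̂₁ ± t*(α/2, n-2) × SE(β̂₁)

Step 1: Find critical t-value
- Confidence level = 0.95
- Degrees of freedom = n - 2 = 18 - 2 = 16
- t*(α/2, 16) = 2.1199

Step 2: Calculate margin of error
Margin = 2.1199 × 0.1742 = 0.3693

Step 3: Construct interval
CI = 1.7311 ± 0.3693
CI = (1.3618, 2.1004)

Interpretation: each one-unit increase in x is associated with a change in mean y of between 1.3618 and 2.1004, with 95% confidence.
The interval does not include 0, suggesting a significant linear relationship.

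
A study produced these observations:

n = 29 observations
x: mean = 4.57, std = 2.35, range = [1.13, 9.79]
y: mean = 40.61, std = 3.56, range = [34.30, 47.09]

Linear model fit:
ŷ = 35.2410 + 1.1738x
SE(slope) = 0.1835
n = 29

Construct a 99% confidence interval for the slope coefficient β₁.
The 99% CI for β₁ is (0.6654, 1.6822)

Confidence interval for the slope:

The 99% CI for β₁ is: β̂₁ ± t*(α/2, n-2) × SE(β̂₁)

Step 1: Find critical t-value
- Confidence level = 0.99
- Degrees of freedom = n - 2 = 29 - 2 = 27
- t*(α/2, 27) = 2.7707

Step 2: Calculate margin of error
Margin = 2.7707 × 0.1835 = 0.5084

Step 3: Construct interval
CI = 1.1738 ± 0.5084
CI = (0.6654, 1.6822)

Interpretation: We are 99% confident that the true slope β₁ lies between 0.6654 and 1.6822.
Both endpoints are positive, so the data support a genuinely positive slope at this confidence level.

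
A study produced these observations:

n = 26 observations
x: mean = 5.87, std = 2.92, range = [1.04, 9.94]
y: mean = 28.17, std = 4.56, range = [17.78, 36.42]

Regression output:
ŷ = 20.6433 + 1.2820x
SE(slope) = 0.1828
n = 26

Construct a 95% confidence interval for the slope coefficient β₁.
The 95% CI for β₁ is (0.9047, 1.6593)

Confidence interval for the slope:

The 95% CI for β₁ is: β̂₁ ± t*(α/2, n-2) × SE(β̂₁)

Step 1: Find critical t-value
- Confidence level = 0.95
- Degrees of freedom = n - 2 = 26 - 2 = 24
- t*(α/2, 24) = 2.0639

Step 2: Calculate margin of error
Margin = 2.0639 × 0.1828 = 0.3773

Step 3: Construct interval
CI = 1.2820 ± 0.3773
CI = (0.9047, 1.6593)

Interpretation: We are 95% confident that the true slope β₁ lies between 0.9047 and 1.6593.
Since 0 is outside the interval, a two-sided test at α = 0.05 would reject H₀: β₁ = 0.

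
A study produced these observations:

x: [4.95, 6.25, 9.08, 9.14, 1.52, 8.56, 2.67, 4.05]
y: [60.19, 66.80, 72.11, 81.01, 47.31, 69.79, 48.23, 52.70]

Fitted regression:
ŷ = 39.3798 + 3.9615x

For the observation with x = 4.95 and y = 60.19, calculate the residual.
Residual = 1.2008

The residual is the difference between the actual value and the predicted value:

Residual = y - ŷ

Step 1: Calculate predicted value
ŷ = 39.3798 + 3.9615 × 4.95
ŷ = 58.9892

Step 2: Calculate residual
Residual = 60.19 - 58.9892
Residual = 1.2008

Sign check: y > ŷ, so the point is above the line and the fit underestimates here.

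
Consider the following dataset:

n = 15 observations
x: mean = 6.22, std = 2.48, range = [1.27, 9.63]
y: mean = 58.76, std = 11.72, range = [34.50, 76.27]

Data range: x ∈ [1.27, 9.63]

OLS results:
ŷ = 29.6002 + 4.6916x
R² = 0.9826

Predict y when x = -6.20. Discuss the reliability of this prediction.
ŷ = 0.5123, but this is extrapolation (below the data range [1.27, 9.63]) and may be unreliable.

Prediction calculation:
ŷ = 29.6002 + 4.6916 × (-6.20)
ŷ = 0.5123

Reliability:
- Data range: x ∈ [1.27, 9.63]
- Prediction point: x = -6.20 is 7.47 units below the observed range → this is EXTRAPOLATION, not interpolation

Why that matters here:
- R² describes fit only over the sampled x values; it says nothing about behaviour beyond them
- There are no observations near this x to validate the fitted line there
- Real relationships often flatten, saturate, or turn nonlinear at extremes

A defensible statement: 'if the linear trend continued to x = -6.20, y would be about 0.5123' — the premise is untested.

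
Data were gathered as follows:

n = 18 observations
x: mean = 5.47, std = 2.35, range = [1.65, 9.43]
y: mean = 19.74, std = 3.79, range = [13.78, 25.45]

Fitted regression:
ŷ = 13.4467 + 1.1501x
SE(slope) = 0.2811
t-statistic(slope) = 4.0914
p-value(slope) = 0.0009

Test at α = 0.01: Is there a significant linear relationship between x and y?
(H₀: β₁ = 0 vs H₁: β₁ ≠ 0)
Reject H₀: p-value = 0.0009 < α = 0.01. The linear relationship is significant at the 1% level.

Hypothesis test for the slope coefficient:

H₀: β₁ = 0 (no linear relationship)
H₁: β₁ ≠ 0 (linear relationship exists)

Test statistic: t = β̂₁ / SE(β̂₁) = 1.1501 / 0.2811 = 4.0914

With df = 16, the two-sided p-value for |t| = 4.0914 is 0.0009.

Decision rule: reject H₀ if p-value < α.
p-value = 0.0009 < α = 0.01 → reject H₀.

At α = 0.01 the data do provide convincing evidence of a nonzero slope.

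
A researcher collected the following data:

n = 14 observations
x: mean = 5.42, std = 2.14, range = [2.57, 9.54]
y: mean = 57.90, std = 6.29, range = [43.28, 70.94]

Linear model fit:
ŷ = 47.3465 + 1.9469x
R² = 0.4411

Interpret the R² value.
R² = 0.4411 means 44.11% of the variation in y is explained by the linear relationship with x. This indicates a moderate fit.

The coefficient of determination R² is the fraction of the total variation in y that the fitted line accounts for.

Here R² = 0.4411:
- Explained: 44.11% of the variation in y
- Unexplained (residual): 100% − 44.11% = 55.89%
- Rule of thumb (below 0.3 weak; 0.3 to below 0.7 moderate; 0.7 and above strong) → moderate

Note: R² never decreases when predictors are added, so it should not be used alone to compare models of different size.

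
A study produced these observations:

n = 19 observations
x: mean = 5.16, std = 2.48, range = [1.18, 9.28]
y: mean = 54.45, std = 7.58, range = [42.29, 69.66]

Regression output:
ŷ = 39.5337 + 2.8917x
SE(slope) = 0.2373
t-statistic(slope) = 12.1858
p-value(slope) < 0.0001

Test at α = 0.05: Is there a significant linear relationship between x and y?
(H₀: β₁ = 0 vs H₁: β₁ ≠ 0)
Reject H₀: p-value < 0.0001 < α = 0.05. The linear relationship is significant at the 5% level.

Hypothesis test for the slope coefficient:

H₀: β₁ = 0 (no linear relationship)
H₁: β₁ ≠ 0 (linear relationship exists)

Test statistic: t = β̂₁ / SE(β̂₁) = 2.8917 / 0.2373 = 12.1858

With df = 17, the two-sided p-value for |t| = 12.1858 is <0.0001.

Decision rule: reject H₀ if p-value < α.
p-value < 0.0001 < α = 0.05 → reject H₀.

There is sufficient evidence at the 5% significance level to conclude that a linear relationship exists between x and y.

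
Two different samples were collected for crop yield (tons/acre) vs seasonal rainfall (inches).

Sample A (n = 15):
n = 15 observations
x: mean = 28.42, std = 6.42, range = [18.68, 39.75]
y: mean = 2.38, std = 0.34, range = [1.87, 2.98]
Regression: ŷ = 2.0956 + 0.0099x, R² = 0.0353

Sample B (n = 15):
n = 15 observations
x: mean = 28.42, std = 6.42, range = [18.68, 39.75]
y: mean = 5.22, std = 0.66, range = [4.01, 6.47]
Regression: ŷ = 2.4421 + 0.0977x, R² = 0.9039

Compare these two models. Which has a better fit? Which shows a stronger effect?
Model B has the better fit (R² = 0.9039 vs 0.0353). Model B shows the stronger effect (|β₁| = 0.0977 vs 0.0099).

Model Comparison:

Which explains more variance? (R²)
- Model A: R² = 0.0353 → 3.53% of variance in crop yield explained
- Model B: R² = 0.9039 → 90.39% of variance in crop yield explained
- 0.9039 > 0.0353 → Model B has the better fit

Effect size (slope magnitude):
- Model A: β₁ = 0.0099 → predicted crop yield rises 0.0099 tons/acre per additional inch of rainfall
- Model B: β₁ = 0.0977 → predicted crop yield rises 0.0977 tons/acre per additional inch of rainfall
- |0.0099| < |0.0977| → Model B shows the stronger marginal effect

Note: The two samples could reflect different populations, time periods, or measurement quality.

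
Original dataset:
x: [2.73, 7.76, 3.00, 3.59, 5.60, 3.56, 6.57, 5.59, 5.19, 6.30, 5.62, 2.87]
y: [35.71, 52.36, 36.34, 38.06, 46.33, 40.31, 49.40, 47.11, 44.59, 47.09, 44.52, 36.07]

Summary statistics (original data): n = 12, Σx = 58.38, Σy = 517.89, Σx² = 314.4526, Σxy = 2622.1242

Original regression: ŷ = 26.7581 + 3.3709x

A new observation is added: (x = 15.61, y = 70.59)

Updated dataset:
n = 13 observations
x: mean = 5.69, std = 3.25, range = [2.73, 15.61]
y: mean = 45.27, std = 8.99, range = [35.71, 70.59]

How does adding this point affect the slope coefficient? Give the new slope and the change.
Adding the point moves β₁ from 3.3709 to 2.7347, i.e. it decreases by 0.6362 (-18.9%).

The new point has HIGH LEVERAGE: x = 15.61 is far from the original mean x̄ = 58.38/12 ≈ 4.87 (original range [2.73, 7.76]).

Step 1: Update the sums with the new point (n goes from 12 to 13)
Σx  = 58.38 + 15.61 = 73.99
Σy  = 517.89 + 70.59 = 588.48
Σx² = 314.4526 + 15.61² = 314.4526 + 243.6721 = 558.1247
Σxy = 2622.1242 + 15.61×70.59 = 2622.1242 + 1101.9099 = 3724.0341

Step 2: Recompute the slope with b₁ = (nΣxy − ΣxΣy) / (nΣx² − (Σx)²)
Numerator   = 13×3724.0341 − 73.99×588.48 = 48412.4433 − 43541.6352 = 4870.8081
Denominator = 13×558.1247 − 73.99² = 7255.6211 − 5474.5201 = 1781.1010
b₁(new) = 4870.8081 / 1781.1010 = 2.7347

(Same formula on the original sums: (12×2622.1242 − 58.38×517.89) / (12×314.4526 − 58.38²) = 1231.0722 / 365.2068 = 3.3709, matching the given fit.)

Step 3: Change in slope
Δβ₁ = 2.7347 − 3.3709 = -0.6362
Relative change = -0.6362 / 3.3709 × 100% = -18.9%
→ the slope decreases when the point is added.

A high-leverage point only changes the slope if it is off the original line; here y = 70.59 is below the original trend, so the slope decreases.
In practice: investigate whether it comes from the same population as the rest of the sample.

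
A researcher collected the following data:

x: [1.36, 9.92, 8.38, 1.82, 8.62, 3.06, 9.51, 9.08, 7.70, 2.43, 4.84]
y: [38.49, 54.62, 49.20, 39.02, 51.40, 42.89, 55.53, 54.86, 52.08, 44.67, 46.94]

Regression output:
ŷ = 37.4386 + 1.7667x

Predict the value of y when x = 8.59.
ŷ = 52.6146

To predict y for x = 8.59, substitute into the regression equation:

ŷ = 37.4386 + 1.7667 × 8.59
ŷ = 37.4386 + 15.1760
ŷ = 52.6146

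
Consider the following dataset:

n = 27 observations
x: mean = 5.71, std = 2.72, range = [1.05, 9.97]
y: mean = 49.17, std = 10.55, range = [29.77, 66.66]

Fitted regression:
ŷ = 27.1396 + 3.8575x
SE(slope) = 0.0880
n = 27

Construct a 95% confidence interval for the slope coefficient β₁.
The 95% CI for β₁ is (3.6763, 4.0387)

Confidence interval for the slope:

The 95% CI for β₁ is: β̂₁ ± t*(α/2, n-2) × SE(β̂₁)

Step 1: Find critical t-value
- Confidence level = 0.95
- Degrees of freedom = n - 2 = 27 - 2 = 25
- t*(α/2, 25) = 2.0595

Step 2: Calculate margin of error
Margin = 2.0595 × 0.0880 = 0.1812

Step 3: Construct interval
CI = 3.8575 ± 0.1812
CI = (3.6763, 4.0387)

Interpretation: intervals built this way capture the true β₁ in 95% of repeated samples; here the plausible range for the per-unit effect of x on y is 3.6763 to 4.0387.
Since 0 is outside the interval, a two-sided test at α = 0.05 would reject H₀: β₁ = 0.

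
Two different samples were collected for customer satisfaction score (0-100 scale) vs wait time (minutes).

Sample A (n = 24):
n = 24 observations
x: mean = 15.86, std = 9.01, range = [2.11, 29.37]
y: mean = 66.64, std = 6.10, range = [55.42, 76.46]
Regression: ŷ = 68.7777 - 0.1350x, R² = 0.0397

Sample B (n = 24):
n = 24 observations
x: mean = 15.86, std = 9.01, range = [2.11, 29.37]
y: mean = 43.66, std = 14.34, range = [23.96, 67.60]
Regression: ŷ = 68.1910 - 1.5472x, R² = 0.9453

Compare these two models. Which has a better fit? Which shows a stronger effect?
Model B has the better fit (R² = 0.9453 vs 0.0397). Model B shows the stronger effect (|β₁| = 1.5472 vs 0.1350).

Model Comparison:

Goodness of fit (R²):
- Model A: R² = 0.0397 → 3.97% of variance in satisfaction score explained
- Model B: R² = 0.9453 → 94.53% of variance in satisfaction score explained
- 0.9453 > 0.0397 → Model B has the better fit

Which has the larger per-minute effect? (|β₁|)
- Model A: β₁ = -0.1350 → predicted satisfaction score falls 0.1350 points per additional minute of wait time
- Model B: β₁ = -1.5472 → predicted satisfaction score falls 1.5472 points per additional minute of wait time
- |-0.1350| < |-1.5472| → Model B shows the stronger marginal effect

Note: R² measures how tightly points cluster around the line; β₁ measures how steep the line is — they answer different questions.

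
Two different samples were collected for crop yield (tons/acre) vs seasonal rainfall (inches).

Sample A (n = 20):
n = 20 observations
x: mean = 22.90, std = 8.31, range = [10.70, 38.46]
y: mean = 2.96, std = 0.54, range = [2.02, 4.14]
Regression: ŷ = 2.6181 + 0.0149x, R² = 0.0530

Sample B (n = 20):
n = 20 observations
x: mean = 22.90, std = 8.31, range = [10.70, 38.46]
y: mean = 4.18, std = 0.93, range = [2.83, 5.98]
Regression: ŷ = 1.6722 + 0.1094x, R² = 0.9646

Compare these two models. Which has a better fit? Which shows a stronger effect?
Model B has the better fit (R² = 0.9646 vs 0.0530). Model B shows the stronger effect (|β₁| = 0.1094 vs 0.0149).

Model Comparison:

Which explains more variance? (R²)
- Model A: R² = 0.0530 → 5.30% of variance in crop yield explained
- Model B: R² = 0.9646 → 96.46% of variance in crop yield explained
- 0.9646 > 0.0530 → Model B has the better fit

Strength of effect — compare |β₁|:
- Model A: β₁ = 0.0149 → predicted crop yield rises 0.0149 tons/acre per additional inch of rainfall
- Model B: β₁ = 0.1094 → predicted crop yield rises 0.1094 tons/acre per additional inch of rainfall
- |0.0149| < |0.1094| → Model B shows the stronger marginal effect

Note: The two samples could reflect different populations, time periods, or measurement quality.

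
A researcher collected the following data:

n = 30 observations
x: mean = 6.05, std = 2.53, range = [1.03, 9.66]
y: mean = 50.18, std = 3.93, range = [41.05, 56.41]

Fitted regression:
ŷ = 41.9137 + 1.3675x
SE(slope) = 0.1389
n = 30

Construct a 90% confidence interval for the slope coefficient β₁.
The 90% CI for β₁ is (1.1312, 1.6038)

Confidence interval for the slope:

The 90% CI for β₁ is: β̂₁ ± t*(α/2, n-2) × SE(β̂₁)

Step 1: Find critical t-value
- Confidence level = 0.9
- Degrees of freedom = n - 2 = 30 - 2 = 28
- t*(α/2, 28) = 1.7011

Step 2: Calculate margin of error
Margin = 1.7011 × 0.1389 = 0.2363

Step 3: Construct interval
CI = 1.3675 ± 0.2363
CI = (1.1312, 1.6038)

Interpretation: each one-unit increase in x is associated with a change in mean y of between 1.1312 and 1.6038, with 90% confidence.
Both endpoints are positive, so the data support a genuinely positive slope at this confidence level.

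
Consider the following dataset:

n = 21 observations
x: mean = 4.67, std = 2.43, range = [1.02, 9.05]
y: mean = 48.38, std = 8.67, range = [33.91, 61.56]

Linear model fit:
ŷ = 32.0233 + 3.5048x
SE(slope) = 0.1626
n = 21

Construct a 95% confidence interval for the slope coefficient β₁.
The 95% CI for β₁ is (3.1645, 3.8451)

Confidence interval for the slope:

The 95% CI for β₁ is: β̂₁ ± t*(α/2, n-2) × SE(β̂₁)

Step 1: Find critical t-value
- Confidence level = 0.95
- Degrees of freedom = n - 2 = 21 - 2 = 19
- t*(α/2, 19) = 2.0930

Step 2: Calculate margin of error
Margin = 2.0930 × 0.1626 = 0.3403

Step 3: Construct interval
CI = 3.5048 ± 0.3403
CI = (3.1645, 3.8451)

Interpretation: intervals built this way capture the true β₁ in 95% of repeated samples; here the plausible range for the per-unit effect of x on y is 3.1645 to 3.8451.
The interval does not include 0, suggesting a significant linear relationship.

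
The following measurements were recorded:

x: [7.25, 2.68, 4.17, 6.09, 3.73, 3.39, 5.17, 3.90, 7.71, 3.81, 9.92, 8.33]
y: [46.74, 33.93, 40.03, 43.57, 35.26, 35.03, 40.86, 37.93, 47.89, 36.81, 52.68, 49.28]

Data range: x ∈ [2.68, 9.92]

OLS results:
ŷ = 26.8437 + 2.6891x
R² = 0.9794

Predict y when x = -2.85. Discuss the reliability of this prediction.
ŷ = 19.1798 (extrapolation — x = -2.85 lies outside [2.68, 9.92], so reliability is low).

Prediction calculation:
ŷ = 26.8437 + 2.6891 × (-2.85)
ŷ = 19.1798

Reliability:
- Data range: x ∈ [2.68, 9.92]
- Prediction point: x = -2.85 is 5.53 units below the observed range → this is EXTRAPOLATION, not interpolation

Why that matters here:
- R² describes fit only over the sampled x values; it says nothing about behaviour beyond them
- The standard error of prediction grows with (x − x̄)², and x = -2.85 is far from x̄ = 5.51

A defensible statement: 'if the linear trend continued to x = -2.85, y would be about 19.1798' — the premise is untested.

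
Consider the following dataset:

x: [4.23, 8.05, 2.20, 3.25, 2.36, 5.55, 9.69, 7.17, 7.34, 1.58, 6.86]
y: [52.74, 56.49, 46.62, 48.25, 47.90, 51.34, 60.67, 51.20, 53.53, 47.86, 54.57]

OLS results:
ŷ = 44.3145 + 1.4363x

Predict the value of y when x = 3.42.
ŷ = 49.2266

Plug x = 3.42 into the fitted line:

ŷ = 44.3145 + 1.4363 × 3.42
ŷ = 44.3145 + 4.9121
ŷ = 49.2266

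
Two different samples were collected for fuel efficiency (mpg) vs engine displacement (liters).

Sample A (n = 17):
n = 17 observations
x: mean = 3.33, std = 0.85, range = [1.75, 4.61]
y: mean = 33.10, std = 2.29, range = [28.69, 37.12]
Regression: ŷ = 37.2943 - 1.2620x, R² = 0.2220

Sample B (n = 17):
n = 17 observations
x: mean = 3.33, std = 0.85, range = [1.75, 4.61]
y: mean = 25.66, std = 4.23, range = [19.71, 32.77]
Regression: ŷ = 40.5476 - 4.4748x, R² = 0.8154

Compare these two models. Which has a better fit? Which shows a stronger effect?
Model B has the better fit (R² = 0.8154 vs 0.2220). Model B shows the stronger effect (|β₁| = 4.4748 vs 1.2620).

Model Comparison:

Goodness of fit (R²):
- Model A: R² = 0.2220 → 22.20% of variance in fuel efficiency explained
- Model B: R² = 0.8154 → 81.54% of variance in fuel efficiency explained
- 0.8154 > 0.2220 → Model B has the better fit

Effect size (slope magnitude):
- Model A: β₁ = -1.2620 → predicted fuel efficiency falls 1.2620 mpg per additional liter of engine displacement
- Model B: β₁ = -4.4748 → predicted fuel efficiency falls 4.4748 mpg per additional liter of engine displacement
- |-1.2620| < |-4.4748| → Model B shows the stronger marginal effect

Notes:
- The two samples could reflect different populations, time periods, or measurement quality.
- R² measures how tightly points cluster around the line; β₁ measures how steep the line is — they answer different questions.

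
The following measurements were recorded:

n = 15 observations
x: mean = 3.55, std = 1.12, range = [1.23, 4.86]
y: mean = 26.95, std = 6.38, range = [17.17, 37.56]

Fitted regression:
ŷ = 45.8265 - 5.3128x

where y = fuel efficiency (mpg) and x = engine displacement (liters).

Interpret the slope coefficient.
For each additional liter of engine displacement, predicted fuel efficiency decreases by approximately 5.3128 mpg.

β₁ = -5.3128 is the change in predicted fuel efficiency (mpg) per additional liter of engine displacement.

Interpretation:
- Engine displacement up by 1 liter → predicted fuel efficiency decreases by 5.3128 mpg
- The effect is assumed constant over the observed range of x (linearity)
- The slope describes association in these data, not necessarily a causal effect

The intercept β₀ = 45.8265 is the predicted fuel efficiency when engine displacement = 0; since the smallest observed x is 1.23, this is an extrapolation and mainly anchors the line.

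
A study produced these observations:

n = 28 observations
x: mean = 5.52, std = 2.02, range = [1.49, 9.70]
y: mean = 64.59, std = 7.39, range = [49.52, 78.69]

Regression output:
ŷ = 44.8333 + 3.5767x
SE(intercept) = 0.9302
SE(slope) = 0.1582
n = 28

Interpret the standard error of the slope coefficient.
SE(β̂₁) = 0.1582 is the estimated standard deviation of the slope estimate across repeated samples; relative to β̂₁ = 3.5767 that is 4.4%, a precise estimate.

SE(β̂₁) = 0.1582 says: if we drew many samples of n = 28 from the same population and refit each time, the fitted slopes would scatter with a standard deviation of roughly 0.1582 around the true β₁.

Relative precision:
- SE / |β̂₁| = 0.1582 / 3.5767 = 4.4%
- Rule of thumb (under 20%: precise; 20% to under 50%: moderately precise; 50% or more: imprecise) → precise

Rough 95% range (±2 SE): 3.5767 ± 0.3164 → (3.2603, 3.8931).

What drives SE(β̂₁): more residual scatter → larger SE; larger n (here n = 28) → smaller SE.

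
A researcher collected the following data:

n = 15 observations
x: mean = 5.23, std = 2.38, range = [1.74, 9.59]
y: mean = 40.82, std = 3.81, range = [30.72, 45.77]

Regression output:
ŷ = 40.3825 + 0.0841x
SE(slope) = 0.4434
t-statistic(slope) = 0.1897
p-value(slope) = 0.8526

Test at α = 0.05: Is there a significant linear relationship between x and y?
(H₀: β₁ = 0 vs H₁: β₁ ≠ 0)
Fail to reject H₀: p-value = 0.8526 ≥ α = 0.05. The linear relationship is not significant at the 5% level.

Hypothesis test for the slope coefficient:

H₀: β₁ = 0 (no linear relationship)
H₁: β₁ ≠ 0 (linear relationship exists)

Test statistic: t = β̂₁ / SE(β̂₁) = 0.0841 / 0.4434 = 0.1897

p = 0.8526: how often a slope estimate this far from 0 (in SE units) would arise by chance if β₁ were truly 0.

Decision rule: reject H₀ if p-value < α.
p-value = 0.8526 ≥ α = 0.05 → fail to reject H₀.

There is not sufficient evidence at the 5% significance level to conclude that a linear relationship exists between x and y.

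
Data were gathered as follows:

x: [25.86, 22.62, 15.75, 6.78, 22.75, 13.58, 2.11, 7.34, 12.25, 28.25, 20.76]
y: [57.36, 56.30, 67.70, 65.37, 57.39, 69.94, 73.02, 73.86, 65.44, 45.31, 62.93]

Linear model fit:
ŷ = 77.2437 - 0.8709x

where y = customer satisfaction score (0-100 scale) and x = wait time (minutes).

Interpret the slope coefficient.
An increase of one minute in wait time is associated with a 0.8709 points decrease in predicted satisfaction score.

β₁ = -0.8709 is the change in predicted satisfaction score (points) per additional minute of wait time.

Interpretation:
- Wait time up by 1 minute → predicted satisfaction score decreases by 0.8709 points
- The effect is assumed constant over the observed range of x (linearity)

(β₀ = 77.2437 is the fitted value at x = 0 and is not part of the slope interpretation.)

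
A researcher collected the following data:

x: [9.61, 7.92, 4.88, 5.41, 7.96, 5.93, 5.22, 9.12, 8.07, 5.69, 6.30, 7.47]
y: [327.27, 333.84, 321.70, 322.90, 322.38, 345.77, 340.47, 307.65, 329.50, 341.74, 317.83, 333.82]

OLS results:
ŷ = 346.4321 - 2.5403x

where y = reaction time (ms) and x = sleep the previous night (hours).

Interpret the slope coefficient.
An increase of one hour in sleep is associated with a 2.5403 ms decrease in predicted reaction time.

β₁ = -2.5403 is the change in predicted reaction time (ms) per additional hour of sleep.

Interpretation:
- Sleep up by 1 hour → predicted reaction time decreases by 2.5403 ms
- This is a linear approximation: the same per-unit change is assumed across the whole observed x range
- The slope describes association in these data, not necessarily a causal effect

(β₀ = 346.4321 is the fitted value at x = 0 and is not part of the slope interpretation.)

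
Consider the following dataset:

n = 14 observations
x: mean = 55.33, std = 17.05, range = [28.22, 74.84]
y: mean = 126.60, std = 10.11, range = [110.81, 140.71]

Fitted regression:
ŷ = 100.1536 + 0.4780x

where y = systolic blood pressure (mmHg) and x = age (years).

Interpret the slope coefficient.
An increase of one year in age is associated with a 0.4780 mmHg increase in predicted blood pressure.

The slope β₁ = 0.4780 gives the rate at which the fitted blood pressure changes with age.

Interpretation:
- Age up by 1 year → predicted blood pressure increases by 0.4780 mmHg
- This is a linear approximation: the same per-unit change is assumed across the whole observed x range

(β₀ = 100.1536 is the fitted value at x = 0 and is not part of the slope interpretation.)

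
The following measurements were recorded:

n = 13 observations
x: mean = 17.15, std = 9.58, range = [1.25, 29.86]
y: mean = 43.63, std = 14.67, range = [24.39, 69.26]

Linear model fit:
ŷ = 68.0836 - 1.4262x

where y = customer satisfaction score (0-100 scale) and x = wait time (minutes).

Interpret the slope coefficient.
On average, satisfaction score is about 1.4262 points lower for every extra minute of wait time.

The slope β₁ = -1.4262 gives the rate at which the fitted satisfaction score changes with wait time.

Interpretation:
- Wait time up by 1 minute → predicted satisfaction score decreases by 1.4262 points
- This is a linear approximation: the same per-unit change is assumed across the whole observed x range
- The slope describes association in these data, not necessarily a causal effect

The intercept β₀ = 68.0836 is the predicted satisfaction score when wait time = 0; since the smallest observed x is 1.25, this is an extrapolation and mainly anchors the line.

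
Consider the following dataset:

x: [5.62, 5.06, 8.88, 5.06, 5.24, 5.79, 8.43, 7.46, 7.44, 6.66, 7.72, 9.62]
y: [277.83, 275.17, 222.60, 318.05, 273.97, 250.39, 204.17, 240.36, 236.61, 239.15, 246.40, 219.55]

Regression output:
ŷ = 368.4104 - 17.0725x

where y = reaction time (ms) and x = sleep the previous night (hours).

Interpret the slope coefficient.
An increase of one hour in sleep is associated with a 17.0725 ms decrease in predicted reaction time.

β₁ = -17.0725 is the change in predicted reaction time (ms) per additional hour of sleep.

Interpretation:
- Sleep up by 1 hour → predicted reaction time decreases by 17.0725 ms
- The effect is assumed constant over the observed range of x (linearity)
- The sign (−) gives the direction; the magnitude 17.0725 gives the size of the effect per hour

The intercept β₀ = 368.4104 is the predicted reaction time when sleep = 0; since the smallest observed x is 5.06, this is an extrapolation and mainly anchors the line.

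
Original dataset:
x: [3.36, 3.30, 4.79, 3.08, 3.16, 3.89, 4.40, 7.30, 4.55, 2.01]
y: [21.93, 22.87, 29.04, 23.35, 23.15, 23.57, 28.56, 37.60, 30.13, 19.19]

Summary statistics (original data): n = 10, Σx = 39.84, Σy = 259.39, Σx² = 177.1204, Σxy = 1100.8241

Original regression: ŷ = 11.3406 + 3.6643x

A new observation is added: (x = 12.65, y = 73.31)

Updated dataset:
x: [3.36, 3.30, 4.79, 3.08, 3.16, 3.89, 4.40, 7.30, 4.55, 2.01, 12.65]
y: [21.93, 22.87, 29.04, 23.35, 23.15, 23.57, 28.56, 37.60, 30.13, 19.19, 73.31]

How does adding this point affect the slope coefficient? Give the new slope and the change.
New slope β₁ = 5.0838 versus 3.6643 before: a change of +1.4195 (+38.7%).

x = 12.65 lies well outside the original x-range [2.01, 7.30] (x̄ ≈ 3.98), so this observation has high leverage and can move the slope substantially.

Step 1: Update the sums with the new point (n goes from 10 to 11)
Σx  = 39.84 + 12.65 = 52.49
Σy  = 259.39 + 73.31 = 332.70
Σx² = 177.1204 + 12.65² = 177.1204 + 160.0225 = 337.1429
Σxy = 1100.8241 + 12.65×73.31 = 1100.8241 + 927.3715 = 2028.1956

Step 2: Recompute the slope with b₁ = (nΣxy − ΣxΣy) / (nΣx² − (Σx)²)
Numerator   = 11×2028.1956 − 52.49×332.70 = 22310.1516 − 17463.4230 = 4846.7286
Denominator = 11×337.1429 − 52.49² = 3708.5719 − 2755.2001 = 953.3718
b₁(new) = 4846.7286 / 953.3718 = 5.0838

(Same formula on the original sums: (10×1100.8241 − 39.84×259.39) / (10×177.1204 − 39.84²) = 674.1434 / 183.9784 = 3.6643, matching the given fit.)

Step 3: Change in slope
Δβ₁ = 5.0838 − 3.6643 = +1.4195
Relative change = +1.4195 / 3.6643 × 100% = +38.7%
→ the slope increases when the point is added.

A high-leverage point only changes the slope if it is off the original line; here y = 73.31 is above the original trend, so the slope increases.
In practice: check such a point for data-entry or measurement error.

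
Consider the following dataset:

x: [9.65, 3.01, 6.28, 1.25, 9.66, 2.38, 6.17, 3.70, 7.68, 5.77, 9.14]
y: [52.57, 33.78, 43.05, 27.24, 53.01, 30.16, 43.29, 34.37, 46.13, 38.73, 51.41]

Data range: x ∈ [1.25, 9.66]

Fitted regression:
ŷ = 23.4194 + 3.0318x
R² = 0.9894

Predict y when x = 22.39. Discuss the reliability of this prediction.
ŷ = 91.3014, but this is extrapolation (above the data range [1.25, 9.66]) and may be unreliable.

Prediction calculation:
ŷ = 23.4194 + 3.0318 × 22.39
ŷ = 91.3014

Reliability:
- Data range: x ∈ [1.25, 9.66]
- Prediction point: x = 22.39 is 12.73 units above the observed range → this is EXTRAPOLATION, not interpolation

Why that matters here:
- Real relationships often flatten, saturate, or turn nonlinear at extremes
- The standard error of prediction grows with (x − x̄)², and x = 22.39 is far from x̄ = 5.88
- There are no observations near this x to validate the fitted line there

A defensible statement: 'if the linear trend continued to x = 22.39, y would be about 91.3014' — the premise is untested.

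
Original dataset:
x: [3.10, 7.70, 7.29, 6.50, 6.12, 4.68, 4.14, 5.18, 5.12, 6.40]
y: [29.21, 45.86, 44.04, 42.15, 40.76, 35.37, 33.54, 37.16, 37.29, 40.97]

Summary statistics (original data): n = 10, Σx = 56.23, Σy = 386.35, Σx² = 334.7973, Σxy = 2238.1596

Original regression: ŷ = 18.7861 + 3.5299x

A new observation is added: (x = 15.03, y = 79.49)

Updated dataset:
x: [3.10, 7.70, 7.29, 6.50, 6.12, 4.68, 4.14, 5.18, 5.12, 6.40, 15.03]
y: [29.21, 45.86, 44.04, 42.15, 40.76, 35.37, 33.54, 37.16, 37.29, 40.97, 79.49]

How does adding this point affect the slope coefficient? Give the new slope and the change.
Adding the point moves β₁ from 3.5299 to 4.1902, i.e. it increases by 0.6603 (+18.7%).

The new point has HIGH LEVERAGE: x = 15.03 is far from the original mean x̄ = 56.23/10 ≈ 5.62 (original range [3.10, 7.70]).

Step 1: Update the sums with the new point (n goes from 10 to 11)
Σx  = 56.23 + 15.03 = 71.26
Σy  = 386.35 + 79.49 = 465.84
Σx² = 334.7973 + 15.03² = 334.7973 + 225.9009 = 560.6982
Σxy = 2238.1596 + 15.03×79.49 = 2238.1596 + 1194.7347 = 3432.8943

Step 2: Recompute the slope with b₁ = (nΣxy − ΣxΣy) / (nΣx² − (Σx)²)
Numerator   = 11×3432.8943 − 71.26×465.84 = 37761.8373 − 33195.7584 = 4566.0789
Denominator = 11×560.6982 − 71.26² = 6167.6802 − 5077.9876 = 1089.6926
b₁(new) = 4566.0789 / 1089.6926 = 4.1902

(Same formula on the original sums: (10×2238.1596 − 56.23×386.35) / (10×334.7973 − 56.23²) = 657.1355 / 186.1601 = 3.5299, matching the given fit.)

Step 3: Change in slope
Δβ₁ = 4.1902 − 3.5299 = +0.6603
Relative change = +0.6603 / 3.5299 × 100% = +18.7%
→ the slope increases when the point is added.

Because the point sits above the extension of the original line at a high-leverage x, it tilts the fit up.
In practice: check such a point for data-entry or measurement error; investigate whether it comes from the same population as the rest of the sample.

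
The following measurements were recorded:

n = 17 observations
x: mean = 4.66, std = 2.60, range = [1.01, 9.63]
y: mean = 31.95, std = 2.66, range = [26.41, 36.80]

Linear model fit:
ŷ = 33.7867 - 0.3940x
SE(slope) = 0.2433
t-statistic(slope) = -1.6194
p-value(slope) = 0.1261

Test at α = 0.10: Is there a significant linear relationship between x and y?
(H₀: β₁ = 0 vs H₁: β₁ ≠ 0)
Since p-value = 0.1261 ≥ α = 0.10, fail to reject H₀ — the slope is not significantly different from 0.

Hypothesis test for the slope coefficient:

H₀: β₁ = 0 (no linear relationship)
H₁: β₁ ≠ 0 (linear relationship exists)

Test statistic: t = β̂₁ / SE(β̂₁) = -0.3940 / 0.2433 = -1.6194

With df = 15, the two-sided p-value for |t| = 1.6194 is 0.1261.

Decision rule: reject H₀ if p-value < α.
p-value = 0.1261 ≥ α = 0.10 → fail to reject H₀.

There is not sufficient evidence at the 10% significance level to conclude that a linear relationship exists between x and y.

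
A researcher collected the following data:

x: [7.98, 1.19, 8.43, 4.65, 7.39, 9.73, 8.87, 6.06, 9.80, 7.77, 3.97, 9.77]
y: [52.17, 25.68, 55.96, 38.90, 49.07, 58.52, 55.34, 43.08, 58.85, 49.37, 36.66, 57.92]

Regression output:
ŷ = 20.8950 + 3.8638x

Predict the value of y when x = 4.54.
ŷ = 38.4367

To predict y for x = 4.54, substitute into the regression equation:

ŷ = 20.8950 + 3.8638 × 4.54
ŷ = 20.8950 + 17.5417
ŷ = 38.4367

This is the fitted mean response at that x — an individual observation would come with a wider prediction interval.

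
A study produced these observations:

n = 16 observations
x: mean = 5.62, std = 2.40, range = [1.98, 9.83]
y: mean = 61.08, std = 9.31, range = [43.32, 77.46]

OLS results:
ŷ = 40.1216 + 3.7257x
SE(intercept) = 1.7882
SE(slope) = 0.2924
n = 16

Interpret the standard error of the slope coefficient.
The slope 3.7257 is pinned down to within about ±0.2924 (one SE) by these data — relative uncertainty 7.8%, i.e. precise.

SE(β̂₁) = s / √Sxx, where s is the residual standard deviation and Sxx = Σ(x − x̄)². It is the yardstick for how far β̂₁ = 3.7257 could plausibly be from the true slope.

Relative precision:
- SE / |β̂₁| = 0.2924 / 3.7257 = 7.8%
- Rule of thumb (under 20%: precise; 20% to under 50%: moderately precise; 50% or more: imprecise) → precise

Link to interval estimation: a confidence interval for β₁ is β̂₁ ± t* × 0.2924, so SE sets the half-width per unit of t*.

What drives SE(β̂₁): more residual scatter → larger SE.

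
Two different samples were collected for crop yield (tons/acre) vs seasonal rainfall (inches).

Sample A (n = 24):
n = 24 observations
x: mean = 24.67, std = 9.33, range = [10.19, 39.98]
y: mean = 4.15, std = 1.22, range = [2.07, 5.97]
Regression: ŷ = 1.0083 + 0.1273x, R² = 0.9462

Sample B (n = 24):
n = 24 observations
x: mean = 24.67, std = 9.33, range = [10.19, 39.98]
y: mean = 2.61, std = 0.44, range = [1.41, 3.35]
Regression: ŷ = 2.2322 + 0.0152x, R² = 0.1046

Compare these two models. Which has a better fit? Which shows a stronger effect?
Model A has the better fit (R² = 0.9462 vs 0.1046). Model A shows the stronger effect (|β₁| = 0.1273 vs 0.0152).

Model Comparison:

Fit — compare R²:
- Model A: R² = 0.9462 → 94.62% of variance in crop yield explained
- Model B: R² = 0.1046 → 10.46% of variance in crop yield explained
- 0.9462 > 0.1046 → Model A has the better fit

Effect size (slope magnitude):
- Model A: β₁ = 0.1273 → predicted crop yield rises 0.1273 tons/acre per additional inch of rainfall
- Model B: β₁ = 0.0152 → predicted crop yield rises 0.0152 tons/acre per additional inch of rainfall
- |0.1273| > |0.0152| → Model A shows the stronger marginal effect

Note: A steeper slope doesn't make a better model if the scatter around the line is large.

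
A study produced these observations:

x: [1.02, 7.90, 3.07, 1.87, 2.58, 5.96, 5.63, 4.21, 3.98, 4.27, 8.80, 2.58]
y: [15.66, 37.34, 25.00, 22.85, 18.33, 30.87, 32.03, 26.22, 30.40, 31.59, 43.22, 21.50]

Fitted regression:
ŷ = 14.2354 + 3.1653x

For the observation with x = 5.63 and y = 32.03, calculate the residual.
Residual = -0.0260

The residual is the difference between the actual value and the predicted value:

Residual = y - ŷ

Step 1: Calculate predicted value
ŷ = 14.2354 + 3.1653 × 5.63
ŷ = 32.0560

Step 2: Calculate residual
Residual = 32.03 - 32.0560
Residual = -0.0260

Sign check: y < ŷ, so the point is below the line and the fit overestimates here.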